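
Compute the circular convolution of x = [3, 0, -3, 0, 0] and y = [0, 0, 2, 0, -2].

(x ⊛ y)[n] = Σ(m=0 to 4) x[m] · y[(n-m) mod 5]

Computing each output sample:
(x ⊛ y)[0] = 0
(x ⊛ y)[1] = 6
(x ⊛ y)[2] = 6
(x ⊛ y)[3] = 0
(x ⊛ y)[4] = -12

x ⊛ y = [0, 6, 6, 0, -12]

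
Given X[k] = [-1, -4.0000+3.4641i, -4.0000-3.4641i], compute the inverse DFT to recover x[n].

x[n] = (1/3) Σ(k=0 to 2) X[k] · e^(2πikn/3)

Computing each x[n]:
x[0] = -3
x[1] = -1
x[2] = 3

x = [-3, -1, 3]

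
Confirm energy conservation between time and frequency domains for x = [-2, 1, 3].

Time domain:
Σ|x[n]|² = |-2|² + |1|² + |3|² = 14.0000

Frequency domain:
(1/3)Σ|X[k]|² = (1/3)(|2|² + |-4.0000+1.7321i|² + |-4.0000-1.7321i|²) = (1/3)·42.0000 = 14.0000

Both sides agree, confirming Parseval's theorem.

Σ|x[n]|² = (1/N)Σ|X[k]|² = 14.0000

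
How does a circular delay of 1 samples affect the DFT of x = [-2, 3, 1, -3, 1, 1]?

Time shift by 1: X_shifted[k] = ω_6^(1k) · X[k]
Shifted x = [1, -2, 3, 1, -3, 1]

DFT(x[n-1]) = [1, -0.5000-2.5981i, 2.5000+7.7942i, 1, 2.5000-7.7942i, -0.5000+2.5981i]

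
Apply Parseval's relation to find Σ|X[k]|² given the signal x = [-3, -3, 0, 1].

Parseval: Σ|x[n]|² = (1/N)Σ|X[k]|², so Σ|X[k]|² = N·Σ|x[n]|² = 4·19.0000

Σ|X[k]|² = N·Σ|x[n]|² = 4·19.0000 = 76.0000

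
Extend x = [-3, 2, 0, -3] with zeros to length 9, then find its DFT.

Original 4-point DFT: [-4, -3-5i, -2, -3+5i]
Zero-padded 9-point DFT provides frequency interpolation.

DFT_9([x, 0, ...]) = [-4, 0.0321+1.3125i, -1.1527-4.5677i, -7.0000-1.7321i, -3.3794+1.9140i, -3.3794-1.9140i, -7.0000+1.7321i, -1.1527+4.5677i, 0.0321-1.3125i]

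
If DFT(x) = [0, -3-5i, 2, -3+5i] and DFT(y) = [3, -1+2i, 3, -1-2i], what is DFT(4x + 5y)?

By linearity: DFT(4x + 5y) = 4·DFT(x) + 5·DFT(y)
= 4·[0, -3-5i, 2, -3+5i] + 5·[3, -1+2i, 3, -1-2i]

Computing element-wise:
Z[0] = 4·(0) + 5·(3) = 15
Z[1] = 4·(-3-5i) + 5·(-1+2i) = -17-10i
Z[2] = 4·(2) + 5·(3) = 23
Z[3] = 4·(-3+5i) + 5·(-1-2i) = -17+10i

DFT(4x + 5y) = 4·X + 5·Y = [15, -17-10i, 23, -17+10i]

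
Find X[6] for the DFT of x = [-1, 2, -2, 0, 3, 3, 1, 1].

X[6] = Σ(n=0 to 7) x[n] · ω_8^(6n) where ω_8 = e^(-2πi/8)
= (-1)·ω_8^0 + (2)·ω_8^6 + (-2)·ω_8^12 + (0)·ω_8^18 + (3)·ω_8^24 + (3)·ω_8^30 + (1)·ω_8^36 + (1)·ω_8^42

X[6] = 3+4i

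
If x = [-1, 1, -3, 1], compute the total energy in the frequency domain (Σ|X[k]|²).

Parseval: Σ|x[n]|² = (1/N)Σ|X[k]|², so Σ|X[k]|² = N·Σ|x[n]|² = 4·12.0000

Σ|X[k]|² = N·Σ|x[n]|² = 4·12.0000 = 48.0000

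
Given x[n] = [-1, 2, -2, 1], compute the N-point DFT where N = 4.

X[k] = Σ(n=0 to 3) x[n] · ω_4^(nk)
where ω_4 = e^(-2πi/4)

Computing each X[k]:
X[0] = 0
X[1] = 1-1i
X[2] = -6
X[3] = 1+1i

X = [0, 1-1i, -6, 1+1i]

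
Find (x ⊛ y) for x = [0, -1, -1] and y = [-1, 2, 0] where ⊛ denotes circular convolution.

(x ⊛ y)[n] = Σ(m=0 to 2) x[m] · y[(n-m) mod 3]

Computing each output sample:
(x ⊛ y)[0] = -2
(x ⊛ y)[1] = 1
(x ⊛ y)[2] = -1

x ⊛ y = [-2, 1, -1]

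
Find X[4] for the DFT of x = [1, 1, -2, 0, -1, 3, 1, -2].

X[4] = Σ(n=0 to 7) x[n] · ω_8^(4n) where ω_8 = e^(-2πi/8)
= (1)·ω_8^0 + (1)·ω_8^4 + (-2)·ω_8^8 + (0)·ω_8^12 + (-1)·ω_8^16 + (3)·ω_8^20 + (1)·ω_8^24 + (-2)·ω_8^28

X[4] = -3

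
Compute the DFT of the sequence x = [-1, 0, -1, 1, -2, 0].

X[k] = Σ(n=0 to 5) x[n] · ω_6^(nk)
where ω_6 = e^(-2πi/6)

Computing each X[k]:
X[0] = -3
X[1] = -0.5000-0.8660i
X[2] = 1.5000+0.8660i
X[3] = -5
X[4] = 1.5000-0.8660i
X[5] = -0.5000+0.8660i

X = [-3, -0.5000-0.8660i, 1.5000+0.8660i, -5, 1.5000-0.8660i, -0.5000+0.8660i]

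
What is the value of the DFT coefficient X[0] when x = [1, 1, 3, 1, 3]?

X[0] = Σ(n=0 to 4) x[n] · ω_5^0 = Σ x[n]
= (1) + (1) + (3) + (1) + (3)

X[0] = 9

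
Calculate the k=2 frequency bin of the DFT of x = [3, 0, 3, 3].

X[2] = Σ(n=0 to 3) x[n] · ω_4^(2n) where ω_4 = e^(-2πi/4)
= (3)·ω_4^0 + (0)·ω_4^2 + (3)·ω_4^4 + (3)·ω_4^6

X[2] = 3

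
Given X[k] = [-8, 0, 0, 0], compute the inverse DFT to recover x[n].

x[n] = (1/4) Σ(k=0 to 3) X[k] · e^(2πikn/4)

Computing each x[n]:
x[0] = -2
x[1] = -2
x[2] = -2
x[3] = -2

x = [-2, -2, -2, -2]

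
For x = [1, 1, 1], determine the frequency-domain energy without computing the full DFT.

Parseval: Σ|x[n]|² = (1/N)Σ|X[k]|², so Σ|X[k]|² = N·Σ|x[n]|² = 3·3.0000

Σ|X[k]|² = N·Σ|x[n]|² = 3·3.0000 = 9.0000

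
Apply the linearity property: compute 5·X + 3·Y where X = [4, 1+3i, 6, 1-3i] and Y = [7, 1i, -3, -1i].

By linearity: DFT(5x + 3y) = 5·DFT(x) + 3·DFT(y)
= 5·[4, 1+3i, 6, 1-3i] + 3·[7, 1i, -3, -1i]

Computing element-wise:
Z[0] = 5·(4) + 3·(7) = 41
Z[1] = 5·(1+3i) + 3·(1i) = 5+18i
Z[2] = 5·(6) + 3·(-3) = 21
Z[3] = 5·(1-3i) + 3·(-1i) = 5-18i

DFT(5x + 3y) = 5·X + 3·Y = [41, 5+18i, 21, 5-18i]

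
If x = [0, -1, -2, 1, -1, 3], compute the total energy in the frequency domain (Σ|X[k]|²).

Parseval: Σ|x[n]|² = (1/N)Σ|X[k]|², so Σ|X[k]|² = N·Σ|x[n]|² = 6·16.0000

Σ|X[k]|² = N·Σ|x[n]|² = 6·16.0000 = 96.0000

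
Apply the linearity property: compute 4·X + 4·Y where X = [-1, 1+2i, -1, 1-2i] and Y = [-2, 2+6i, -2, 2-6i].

By linearity: DFT(4x + 4y) = 4·DFT(x) + 4·DFT(y)
= 4·[-1, 1+2i, -1, 1-2i] + 4·[-2, 2+6i, -2, 2-6i]

Computing element-wise:
Z[0] = 4·(-1) + 4·(-2) = -12
Z[1] = 4·(1+2i) + 4·(2+6i) = 12+32i
Z[2] = 4·(-1) + 4·(-2) = -12
Z[3] = 4·(1-2i) + 4·(2-6i) = 12-32i

DFT(4x + 4y) = 4·X + 4·Y = [-12, 12+32i, -12, 12-32i]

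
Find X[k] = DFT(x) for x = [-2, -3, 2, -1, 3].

X[k] = Σ(n=0 to 4) x[n] · ω_5^(nk)
where ω_5 = e^(-2πi/5)

Computing each X[k]:
X[0] = -1
X[1] = -2.8090+3.9430i
X[2] = -1.6910+6.3799i
X[3] = -1.6910-6.3799i
X[4] = -2.8090-3.9430i

X = [-1, -2.8090+3.9430i, -1.6910+6.3799i, -1.6910-6.3799i, -2.8090-3.9430i]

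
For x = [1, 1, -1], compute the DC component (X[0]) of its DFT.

X[0] = Σ(n=0 to 2) x[n] · ω_3^0 = Σ x[n]
= (1) + (1) + (-1)

X[0] = 1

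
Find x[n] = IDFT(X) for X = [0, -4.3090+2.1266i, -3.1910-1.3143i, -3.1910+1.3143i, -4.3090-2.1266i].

x[n] = (1/5) Σ(k=0 to 4) X[k] · e^(2πikn/5)

Computing each x[n]:
x[0] = -3
x[1] = 0
x[2] = 0
x[3] = 2
x[4] = 1

x = [-3, 0, 0, 2, 1]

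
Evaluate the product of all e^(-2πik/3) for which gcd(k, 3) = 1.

The primitive 3rd roots of unity are ω_3^k for k coprime to 3: k ∈ {1, 2}
Their product equals the constant term of the cyclotomic polynomial Φ_3(x) up to sign.
For n ≥ 3, the product of all primitive nth roots of unity is 1. (For n=1 it is 1; for n=2 it is -1.)

1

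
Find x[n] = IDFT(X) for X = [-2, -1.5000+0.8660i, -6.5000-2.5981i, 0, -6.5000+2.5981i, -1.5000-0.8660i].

x[n] = (1/6) Σ(k=0 to 5) X[k] · e^(2πikn/6)

Computing each x[n]:
x[0] = -3
x[1] = 1
x[2] = 0
x[3] = -2
x[4] = 2
x[5] = 0

x = [-3, 1, 0, -2, 2, 0]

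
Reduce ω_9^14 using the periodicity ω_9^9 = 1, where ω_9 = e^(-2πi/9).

Since ω_9^9 = 1, powers reduce modulo 9.
14 mod 9 = 5
So ω_9^14 = ω_9^5 = e^(-2πi·5/9)

ω_9^14 = ω_9^5 = -0.9397+0.3420i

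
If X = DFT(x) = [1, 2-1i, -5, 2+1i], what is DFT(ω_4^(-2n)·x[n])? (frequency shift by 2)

Modulation property: DFT(ω_4^(-2n)·x[n]) = X[(k-2) mod 4], so circularly shift X by 2 positions.

X[k-2] = [-5, 2+1i, 1, 2-1i]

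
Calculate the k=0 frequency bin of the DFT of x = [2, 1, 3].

X[0] = Σ(n=0 to 2) x[n] · ω_3^0 = Σ x[n]
= (2) + (1) + (3)

X[0] = 6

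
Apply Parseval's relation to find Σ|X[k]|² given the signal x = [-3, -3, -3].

Parseval: Σ|x[n]|² = (1/N)Σ|X[k]|², so Σ|X[k]|² = N·Σ|x[n]|² = 3·27.0000

Σ|X[k]|² = N·Σ|x[n]|² = 3·27.0000 = 81.0000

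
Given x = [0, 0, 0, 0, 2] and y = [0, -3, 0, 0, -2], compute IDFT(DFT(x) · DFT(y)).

(x ⊛ y)[n] = Σ(m=0 to 4) x[m] · y[(n-m) mod 5]

Computing each output sample:
(x ⊛ y)[0] = -6
(x ⊛ y)[1] = 0
(x ⊛ y)[2] = 0
(x ⊛ y)[3] = -4
(x ⊛ y)[4] = 0

x ⊛ y = [-6, 0, 0, -4, 0]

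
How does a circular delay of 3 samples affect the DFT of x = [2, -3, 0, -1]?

Time shift by 3: X_shifted[k] = ω_4^(3k) · X[k]
Shifted x = [-3, 0, -1, 2]

DFT(x[n-3]) = [-2, -2+2i, -6, -2-2i]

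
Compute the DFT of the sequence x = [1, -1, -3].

X[k] = Σ(n=0 to 2) x[n] · ω_3^(nk)
where ω_3 = e^(-2πi/3)

Computing each X[k]:
X[0] = -3
X[1] = 3.0000-1.7321i
X[2] = 3.0000+1.7321i

X = [-3, 3.0000-1.7321i, 3.0000+1.7321i]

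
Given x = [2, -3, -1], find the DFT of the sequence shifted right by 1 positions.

Time shift by 1: X_shifted[k] = ω_3^(1k) · X[k]
Shifted x = [-1, 2, -3]

DFT(x[n-1]) = [-2, -0.5000-4.3301i, -0.5000+4.3301i]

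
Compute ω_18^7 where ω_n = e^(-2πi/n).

ω_18^7 = e^(-2πi·7/18)
= cos(-2π·7/18) + i·sin(-2π·7/18)
= cos(-14π/18) + i·sin(-14π/18)

ω_18^7 = cos(-14π/18) + i·sin(-14π/18) = -0.7660-0.6428i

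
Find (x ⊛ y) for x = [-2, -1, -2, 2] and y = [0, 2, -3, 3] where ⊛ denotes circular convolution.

(x ⊛ y)[n] = Σ(m=0 to 3) x[m] · y[(n-m) mod 4]

Computing each output sample:
(x ⊛ y)[0] = 7
(x ⊛ y)[1] = -16
(x ⊛ y)[2] = 10
(x ⊛ y)[3] = -7

x ⊛ y = [7, -16, 10, -7]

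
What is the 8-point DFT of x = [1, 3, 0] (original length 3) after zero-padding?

Original 3-point DFT: [4, -0.5000-2.5981i, -0.5000+2.5981i]
Zero-padded 8-point DFT provides frequency interpolation.

DFT_8([x, 0, ...]) = [4, 3.1213-2.1213i, 1-3i, -1.1213-2.1213i, -2, -1.1213+2.1213i, 1+3i, 3.1213+2.1213i]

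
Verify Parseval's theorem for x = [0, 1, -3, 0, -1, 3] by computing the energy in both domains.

Time domain:
Σ|x[n]|² = |0|² + |1|² + |-3|² + |0|² + |-1|² + |3|² = 20.0000

Frequency domain:
(1/6)Σ|X[k]|² = (1/6)(|0|² + |4.0000+3.4641i|² + |0|² + |-8|² + |0|² + |4.0000-3.4641i|²) = (1/6)·120.0000 = 20.0000

Both sides agree, confirming Parseval's theorem.

Σ|x[n]|² = (1/N)Σ|X[k]|² = 20.0000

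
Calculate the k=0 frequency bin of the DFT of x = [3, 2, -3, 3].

X[0] = Σ(n=0 to 3) x[n] · ω_4^0 = Σ x[n]
= (3) + (2) + (-3) + (3)

X[0] = 5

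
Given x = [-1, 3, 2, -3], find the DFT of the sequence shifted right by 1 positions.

Time shift by 1: X_shifted[k] = ω_4^(1k) · X[k]
Shifted x = [-3, -1, 3, 2]

DFT(x[n-1]) = [1, -6+3i, -1, -6-3i]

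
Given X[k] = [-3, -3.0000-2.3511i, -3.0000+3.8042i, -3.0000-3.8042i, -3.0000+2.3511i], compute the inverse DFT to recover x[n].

x[n] = (1/5) Σ(k=0 to 4) X[k] · e^(2πikn/5)

Computing each x[n]:
x[0] = -3
x[1] = 0
x[2] = 2
x[3] = -2
x[4] = 0

x = [-3, 0, 2, -2, 0]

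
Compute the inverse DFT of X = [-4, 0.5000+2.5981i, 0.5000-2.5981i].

x[n] = (1/3) Σ(k=0 to 2) X[k] · e^(2πikn/3)

Computing each x[n]:
x[0] = -1
x[1] = -3
x[2] = 0

x = [-1, -3, 0]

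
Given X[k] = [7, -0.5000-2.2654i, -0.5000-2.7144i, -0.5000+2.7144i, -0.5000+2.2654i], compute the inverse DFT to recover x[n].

x[n] = (1/5) Σ(k=0 to 4) X[k] · e^(2πikn/5)

Computing each x[n]:
x[0] = 1
x[1] = 3
x[2] = 1
x[3] = 2
x[4] = 0

x = [1, 3, 1, 2, 0]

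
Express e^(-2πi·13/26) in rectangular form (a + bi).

ω_26^13 = e^(-2πi·13/26)
= cos(-2π·13/26) + i·sin(-2π·13/26)
= cos(-26π/26) + i·sin(-26π/26)

ω_26^13 = cos(-26π/26) + i·sin(-26π/26) = -1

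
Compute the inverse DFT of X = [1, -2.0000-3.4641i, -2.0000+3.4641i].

x[n] = (1/3) Σ(k=0 to 2) X[k] · e^(2πikn/3)

Computing each x[n]:
x[0] = -1
x[1] = 3
x[2] = -1

x = [-1, 3, -1]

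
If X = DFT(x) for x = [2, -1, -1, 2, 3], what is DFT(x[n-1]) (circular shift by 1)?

Time shift by 1: X_shifted[k] = ω_5^(1k) · X[k]
Shifted x = [3, 2, -1, -1, 2]

DFT(x[n-1]) = [5, 5.8541, -0.8541, -0.8541, 5.8541]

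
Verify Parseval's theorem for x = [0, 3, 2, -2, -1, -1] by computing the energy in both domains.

Time domain:
Σ|x[n]|² = |0|² + |3|² + |2|² + |-2|² + |-1|² + |-1|² = 19.0000

Frequency domain:
(1/6)Σ|X[k]|² = (1/6)(|1|² + |2.5000-6.0622i|² + |-3.5000-0.8660i|² + |1|² + |-3.5000+0.8660i|² + |2.5000+6.0622i|²) = (1/6)·114.0000 = 19.0000

Both sides agree, confirming Parseval's theorem.

Σ|x[n]|² = (1/N)Σ|X[k]|² = 19.0000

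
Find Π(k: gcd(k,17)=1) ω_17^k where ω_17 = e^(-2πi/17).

The primitive 17th roots of unity are ω_17^k for k coprime to 17: k ∈ {1, 2, 3, 4, 5, 6, 7, 8, 9, 10, 11, 12, 13, 14, 15, 16}
Their product equals the constant term of the cyclotomic polynomial Φ_17(x) up to sign.
For n ≥ 3, the product of all primitive nth roots of unity is 1. (For n=1 it is 1; for n=2 it is -1.)

1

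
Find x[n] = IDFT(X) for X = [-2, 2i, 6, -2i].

x[n] = (1/4) Σ(k=0 to 3) X[k] · e^(2πikn/4)

Computing each x[n]:
x[0] = 1
x[1] = -3
x[2] = 1
x[3] = -1

x = [1, -3, 1, -1]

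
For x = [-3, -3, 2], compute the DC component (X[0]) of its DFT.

X[0] = Σ(n=0 to 2) x[n] · ω_3^0 = Σ x[n]
= (-3) + (-3) + (2)

X[0] = -4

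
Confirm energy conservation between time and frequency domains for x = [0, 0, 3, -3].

Time domain:
Σ|x[n]|² = |0|² + |0|² + |3|² + |-3|² = 18.0000

Frequency domain:
(1/4)Σ|X[k]|² = (1/4)(|0|² + |-3-3i|² + |6|² + |-3+3i|²) = (1/4)·72.0000 = 18.0000

Both sides agree, confirming Parseval's theorem.

Σ|x[n]|² = (1/N)Σ|X[k]|² = 18.0000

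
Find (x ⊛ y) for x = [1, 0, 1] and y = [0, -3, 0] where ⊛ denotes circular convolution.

(x ⊛ y)[n] = Σ(m=0 to 2) x[m] · y[(n-m) mod 3]

Computing each output sample:
(x ⊛ y)[0] = -3
(x ⊛ y)[1] = -3
(x ⊛ y)[2] = 0

x ⊛ y = [-3, -3, 0]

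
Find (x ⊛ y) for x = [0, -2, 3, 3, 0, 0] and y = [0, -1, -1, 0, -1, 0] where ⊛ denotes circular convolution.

(x ⊛ y)[n] = Σ(m=0 to 5) x[m] · y[(n-m) mod 6]

Computing each output sample:
(x ⊛ y)[0] = -3
(x ⊛ y)[1] = -3
(x ⊛ y)[2] = 2
(x ⊛ y)[3] = -1
(x ⊛ y)[4] = -6
(x ⊛ y)[5] = -1

x ⊛ y = [-3, -3, 2, -1, -6, -1]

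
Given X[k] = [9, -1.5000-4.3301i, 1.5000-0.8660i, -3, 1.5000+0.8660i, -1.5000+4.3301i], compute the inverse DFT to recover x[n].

x[n] = (1/6) Σ(k=0 to 5) X[k] · e^(2πikn/6)

Computing each x[n]:
x[0] = 1
x[1] = 3
x[2] = 2
x[3] = 3
x[4] = 0
x[5] = 0

x = [1, 3, 2, 3, 0, 0]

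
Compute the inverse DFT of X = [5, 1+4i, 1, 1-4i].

x[n] = (1/4) Σ(k=0 to 3) X[k] · e^(2πikn/4)

Computing each x[n]:
x[0] = 2
x[1] = -1
x[2] = 1
x[3] = 3

x = [2, -1, 1, 3]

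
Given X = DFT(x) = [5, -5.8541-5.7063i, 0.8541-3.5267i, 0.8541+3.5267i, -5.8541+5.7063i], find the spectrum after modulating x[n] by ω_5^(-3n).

Modulation property: DFT(ω_5^(-3n)·x[n]) = X[(k-3) mod 5], so circularly shift X by 3 positions.

X[k-3] = [0.8541-3.5267i, 0.8541+3.5267i, -5.8541+5.7063i, 5, -5.8541-5.7063i]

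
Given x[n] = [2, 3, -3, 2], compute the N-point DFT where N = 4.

X[k] = Σ(n=0 to 3) x[n] · ω_4^(nk)
where ω_4 = e^(-2πi/4)

Computing each X[k]:
X[0] = 4
X[1] = 5-1i
X[2] = -6
X[3] = 5+1i

X = [4, 5-1i, -6, 5+1i]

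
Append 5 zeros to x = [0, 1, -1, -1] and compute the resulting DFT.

Original 4-point DFT: [-1, 1-2i, -1, 1+2i]
Zero-padded 9-point DFT provides frequency interpolation.

DFT_9([x, 0, ...]) = [-1, 1.0924+1.2080i, 1.6133-1.5088i, -1.0000-1.7321i, -1.2057-0.1188i, -1.2057+0.1188i, -1.0000+1.7321i, 1.6133+1.5088i, 1.0924-1.2080i]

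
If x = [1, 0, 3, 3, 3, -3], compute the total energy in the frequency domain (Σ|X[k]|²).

Parseval: Σ|x[n]|² = (1/N)Σ|X[k]|², so Σ|X[k]|² = N·Σ|x[n]|² = 6·37.0000

Σ|X[k]|² = N·Σ|x[n]|² = 6·37.0000 = 222.0000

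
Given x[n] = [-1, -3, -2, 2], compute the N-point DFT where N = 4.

X[k] = Σ(n=0 to 3) x[n] · ω_4^(nk)
where ω_4 = e^(-2πi/4)

Computing each X[k]:
X[0] = -4
X[1] = 1+5i
X[2] = -2
X[3] = 1-5i

X = [-4, 1+5i, -2, 1-5i]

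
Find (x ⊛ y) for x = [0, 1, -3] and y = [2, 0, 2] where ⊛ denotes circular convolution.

(x ⊛ y)[n] = Σ(m=0 to 2) x[m] · y[(n-m) mod 3]

Computing each output sample:
(x ⊛ y)[0] = 2
(x ⊛ y)[1] = -4
(x ⊛ y)[2] = -6

x ⊛ y = [2, -4, -6]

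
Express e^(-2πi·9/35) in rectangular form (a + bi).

ω_35^9 = e^(-2πi·9/35)
= cos(-2π·9/35) + i·sin(-2π·9/35)
= cos(-18π/35) + i·sin(-18π/35)

ω_35^9 = cos(-18π/35) + i·sin(-18π/35) = -0.0449-0.9990i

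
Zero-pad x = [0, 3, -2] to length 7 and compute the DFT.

Original 3-point DFT: [1, -0.5000-4.3301i, -0.5000+4.3301i]
Zero-padded 7-point DFT provides frequency interpolation.

DFT_7([x, 0, ...]) = [1, 2.3155-0.3956i, 1.1344-3.7926i, -3.9499-2.8653i, -3.9499+2.8653i, 1.1344+3.7926i, 2.3155+0.3956i]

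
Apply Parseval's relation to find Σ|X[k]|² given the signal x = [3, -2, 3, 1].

Parseval: Σ|x[n]|² = (1/N)Σ|X[k]|², so Σ|X[k]|² = N·Σ|x[n]|² = 4·23.0000

Σ|X[k]|² = N·Σ|x[n]|² = 4·23.0000 = 92.0000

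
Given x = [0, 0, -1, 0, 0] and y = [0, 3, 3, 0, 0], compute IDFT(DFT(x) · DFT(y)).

(x ⊛ y)[n] = Σ(m=0 to 4) x[m] · y[(n-m) mod 5]

Computing each output sample:
(x ⊛ y)[0] = 0
(x ⊛ y)[1] = 0
(x ⊛ y)[2] = 0
(x ⊛ y)[3] = -3
(x ⊛ y)[4] = -3

x ⊛ y = [0, 0, 0, -3, -3]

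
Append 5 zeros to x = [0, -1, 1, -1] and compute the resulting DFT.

Original 4-point DFT: [-1, -1, 3, -1]
Zero-padded 9-point DFT provides frequency interpolation.

DFT_9([x, 0, ...]) = [-1, -0.0924+0.5240i, -0.6133-0.2232i, -1.0000+1.7321i, 2.2057+1.8508i, 2.2057-1.8508i, -1.0000-1.7321i, -0.6133+0.2232i, -0.0924-0.5240i]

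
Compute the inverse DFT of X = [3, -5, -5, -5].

x[n] = (1/4) Σ(k=0 to 3) X[k] · e^(2πikn/4)

Computing each x[n]:
x[0] = -3
x[1] = 2
x[2] = 2
x[3] = 2

x = [-3, 2, 2, 2]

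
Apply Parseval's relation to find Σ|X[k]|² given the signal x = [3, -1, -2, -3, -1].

Parseval: Σ|x[n]|² = (1/N)Σ|X[k]|², so Σ|X[k]|² = N·Σ|x[n]|² = 5·24.0000

Σ|X[k]|² = N·Σ|x[n]|² = 5·24.0000 = 120.0000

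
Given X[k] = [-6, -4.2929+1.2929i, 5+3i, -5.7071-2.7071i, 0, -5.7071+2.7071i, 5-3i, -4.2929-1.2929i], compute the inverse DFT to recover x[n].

x[n] = (1/8) Σ(k=0 to 7) X[k] · e^(2πikn/8)

Computing each x[n]:
x[0] = -2
x[1] = -1
x[2] = -3
x[3] = 0
x[4] = 3
x[5] = -2
x[6] = -1
x[7] = 0

x = [-2, -1, -3, 0, 3, -2, -1, 0]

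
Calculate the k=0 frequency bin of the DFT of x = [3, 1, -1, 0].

X[0] = Σ(n=0 to 3) x[n] · ω_4^0 = Σ x[n]
= (3) + (1) + (-1) + (0)

X[0] = 3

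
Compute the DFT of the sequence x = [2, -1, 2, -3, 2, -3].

X[k] = Σ(n=0 to 5) x[n] · ω_6^(nk)
where ω_6 = e^(-2πi/6)

Computing each X[k]:
X[0] = -1
X[1] = 1.0000-1.7321i
X[2] = -1.0000-1.7321i
X[3] = 13
X[4] = -1.0000+1.7321i
X[5] = 1.0000+1.7321i

X = [-1, 1.0000-1.7321i, -1.0000-1.7321i, 13, -1.0000+1.7321i, 1.0000+1.7321i]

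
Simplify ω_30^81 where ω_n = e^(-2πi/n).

Since ω_30^30 = 1, powers reduce modulo 30.
81 mod 30 = 21
So ω_30^81 = ω_30^21 = e^(-2πi·21/30)

ω_30^81 = ω_30^21 = -0.3090+0.9511i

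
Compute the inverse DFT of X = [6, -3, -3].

x[n] = (1/3) Σ(k=0 to 2) X[k] · e^(2πikn/3)

Computing each x[n]:
x[0] = 0
x[1] = 3
x[2] = 3

x = [0, 3, 3]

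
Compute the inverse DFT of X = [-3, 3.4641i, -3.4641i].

x[n] = (1/3) Σ(k=0 to 2) X[k] · e^(2πikn/3)

Computing each x[n]:
x[0] = -1
x[1] = -3
x[2] = 1

x = [-1, -3, 1]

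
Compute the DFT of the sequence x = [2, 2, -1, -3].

X[k] = Σ(n=0 to 3) x[n] · ω_4^(nk)
where ω_4 = e^(-2πi/4)

Computing each X[k]:
X[0] = 0
X[1] = 3-5i
X[2] = 2
X[3] = 3+5i

X = [0, 3-5i, 2, 3+5i]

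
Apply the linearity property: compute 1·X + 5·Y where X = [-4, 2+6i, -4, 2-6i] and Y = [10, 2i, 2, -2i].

By linearity: DFT(1x + 5y) = 1·DFT(x) + 5·DFT(y)
= 1·[-4, 2+6i, -4, 2-6i] + 5·[10, 2i, 2, -2i]

Computing element-wise:
Z[0] = 1·(-4) + 5·(10) = 46
Z[1] = 1·(2+6i) + 5·(2i) = 2+16i
Z[2] = 1·(-4) + 5·(2) = 6
Z[3] = 1·(2-6i) + 5·(-2i) = 2-16i

DFT(1x + 5y) = 1·X + 5·Y = [46, 2+16i, 6, 2-16i]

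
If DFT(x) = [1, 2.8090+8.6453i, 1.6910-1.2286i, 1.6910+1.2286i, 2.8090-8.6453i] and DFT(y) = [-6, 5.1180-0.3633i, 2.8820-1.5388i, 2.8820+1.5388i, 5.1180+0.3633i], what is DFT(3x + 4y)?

By linearity: DFT(3x + 4y) = 3·DFT(x) + 4·DFT(y)
= 3·[1, 2.8090+8.6453i, 1.6910-1.2286i, 1.6910+1.2286i, 2.8090-8.6453i] + 4·[-6, 5.1180-0.3633i, 2.8820-1.5388i, 2.8820+1.5388i, 5.1180+0.3633i]

Computing element-wise:
Z[0] = 3·(1) + 4·(-6) = -21
Z[1] = 3·(2.8090+8.6453i) + 4·(5.1180-0.3633i) = 28.8990+24.4827i
Z[2] = 3·(1.6910-1.2286i) + 4·(2.8820-1.5388i) = 16.6010-9.8410i
Z[3] = 3·(1.6910+1.2286i) + 4·(2.8820+1.5388i) = 16.6010+9.8410i
Z[4] = 3·(2.8090-8.6453i) + 4·(5.1180+0.3633i) = 28.8990-24.4827i

DFT(3x + 4y) = 3·X + 4·Y = [-21, 28.8990+24.4827i, 16.6010-9.8410i, 16.6010+9.8410i, 28.8990-24.4827i]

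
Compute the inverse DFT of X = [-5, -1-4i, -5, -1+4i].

x[n] = (1/4) Σ(k=0 to 3) X[k] · e^(2πikn/4)

Computing each x[n]:
x[0] = -3
x[1] = 2
x[2] = -2
x[3] = -2

x = [-3, 2, -2, -2]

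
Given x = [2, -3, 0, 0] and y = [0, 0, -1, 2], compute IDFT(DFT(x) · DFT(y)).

(x ⊛ y)[n] = Σ(m=0 to 3) x[m] · y[(n-m) mod 4]

Computing each output sample:
(x ⊛ y)[0] = -6
(x ⊛ y)[1] = 0
(x ⊛ y)[2] = -2
(x ⊛ y)[3] = 7

x ⊛ y = [-6, 0, -2, 7]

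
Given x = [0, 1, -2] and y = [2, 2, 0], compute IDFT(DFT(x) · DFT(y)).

(x ⊛ y)[n] = Σ(m=0 to 2) x[m] · y[(n-m) mod 3]

Computing each output sample:
(x ⊛ y)[0] = -4
(x ⊛ y)[1] = 2
(x ⊛ y)[2] = -2

x ⊛ y = [-4, 2, -2]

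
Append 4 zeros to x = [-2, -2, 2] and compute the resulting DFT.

Original 3-point DFT: [-2, -2.0000+3.4641i, -2.0000-3.4641i]
Zero-padded 7-point DFT provides frequency interpolation.

DFT_7([x, 0, ...]) = [-2, -3.6920-0.3862i, -3.3569+2.8176i, 1.0489+2.4314i, 1.0489-2.4314i, -3.3569-2.8176i, -3.6920+0.3862i]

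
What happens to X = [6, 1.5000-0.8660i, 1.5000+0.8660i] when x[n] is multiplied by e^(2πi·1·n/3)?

Modulation property: DFT(ω_3^(-1n)·x[n]) = X[(k-1) mod 3], so circularly shift X by 1 positions.

X[k-1] = [1.5000+0.8660i, 6, 1.5000-0.8660i]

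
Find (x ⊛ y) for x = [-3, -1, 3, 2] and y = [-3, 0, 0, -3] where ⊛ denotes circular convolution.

(x ⊛ y)[n] = Σ(m=0 to 3) x[m] · y[(n-m) mod 4]

Computing each output sample:
(x ⊛ y)[0] = 12
(x ⊛ y)[1] = -6
(x ⊛ y)[2] = -15
(x ⊛ y)[3] = 3

x ⊛ y = [12, -6, -15, 3]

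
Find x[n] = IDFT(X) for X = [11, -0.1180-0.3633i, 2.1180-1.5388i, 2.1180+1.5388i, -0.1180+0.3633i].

x[n] = (1/5) Σ(k=0 to 4) X[k] · e^(2πikn/5)

Computing each x[n]:
x[0] = 3
x[1] = 2
x[2] = 2
x[3] = 3
x[4] = 1

x = [3, 2, 2, 3, 1]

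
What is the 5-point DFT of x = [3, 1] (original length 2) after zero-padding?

Original 2-point DFT: [4, 2]
Zero-padded 5-point DFT provides frequency interpolation.

DFT_5([x, 0, ...]) = [4, 3.3090-0.9511i, 2.1910-0.5878i, 2.1910+0.5878i, 3.3090+0.9511i]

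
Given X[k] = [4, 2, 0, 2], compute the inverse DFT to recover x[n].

x[n] = (1/4) Σ(k=0 to 3) X[k] · e^(2πikn/4)

Computing each x[n]:
x[0] = 2
x[1] = 1
x[2] = 0
x[3] = 1

x = [2, 1, 0, 1]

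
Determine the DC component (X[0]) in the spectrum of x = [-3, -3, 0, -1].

X[0] = Σ(n=0 to 3) x[n] · ω_4^0 = Σ x[n]
= (-3) + (-3) + (0) + (-1)

X[0] = -7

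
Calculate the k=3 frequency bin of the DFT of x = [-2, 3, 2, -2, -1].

X[3] = Σ(n=0 to 4) x[n] · ω_5^(3n) where ω_5 = e^(-2πi/5)
= (-2)·ω_5^0 + (3)·ω_5^3 + (2)·ω_5^6 + (-2)·ω_5^9 + (-1)·ω_5^12

X[3] = -3.6180-1.4531i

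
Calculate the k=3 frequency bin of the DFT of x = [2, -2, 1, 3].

X[3] = Σ(n=0 to 3) x[n] · ω_4^(3n) where ω_4 = e^(-2πi/4)
= (2)·ω_4^0 + (-2)·ω_4^3 + (1)·ω_4^6 + (3)·ω_4^9

X[3] = 1-5i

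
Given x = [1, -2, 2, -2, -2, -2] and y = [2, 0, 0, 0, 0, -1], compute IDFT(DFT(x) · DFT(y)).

(x ⊛ y)[n] = Σ(m=0 to 5) x[m] · y[(n-m) mod 6]

Computing each output sample:
(x ⊛ y)[0] = 4
(x ⊛ y)[1] = -6
(x ⊛ y)[2] = 6
(x ⊛ y)[3] = -2
(x ⊛ y)[4] = -2
(x ⊛ y)[5] = -5

x ⊛ y = [4, -6, 6, -2, -2, -5]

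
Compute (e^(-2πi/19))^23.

Since ω_19^19 = 1, powers reduce modulo 19.
23 mod 19 = 4
So ω_19^23 = ω_19^4 = e^(-2πi·4/19)

ω_19^23 = ω_19^4 = 0.2455-0.9694i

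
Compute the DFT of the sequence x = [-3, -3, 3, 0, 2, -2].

X[k] = Σ(n=0 to 5) x[n] · ω_6^(nk)
where ω_6 = e^(-2πi/6)

Computing each X[k]:
X[0] = -3
X[1] = -8
X[2] = -3.0000+1.7321i
X[3] = 7
X[4] = -3.0000-1.7321i
X[5] = -8

X = [-3, -8, -3.0000+1.7321i, 7, -3.0000-1.7321i, -8]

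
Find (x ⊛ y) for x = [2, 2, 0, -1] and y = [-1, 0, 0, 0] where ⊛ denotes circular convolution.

(x ⊛ y)[n] = Σ(m=0 to 3) x[m] · y[(n-m) mod 4]

Computing each output sample:
(x ⊛ y)[0] = -2
(x ⊛ y)[1] = -2
(x ⊛ y)[2] = 0
(x ⊛ y)[3] = 1

x ⊛ y = [-2, -2, 0, 1]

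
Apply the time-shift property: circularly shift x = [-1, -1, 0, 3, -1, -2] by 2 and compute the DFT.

Time shift by 2: X_shifted[k] = ω_6^(2k) · X[k]
Shifted x = [-1, -2, -1, -1, 0, 3]

DFT(x[n-2]) = [-2, 1.0000+5.1962i, -2.0000+3.4641i, -2, -2.0000-3.4641i, 1.0000-5.1962i]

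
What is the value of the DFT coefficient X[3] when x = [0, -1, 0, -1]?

X[3] = Σ(n=0 to 3) x[n] · ω_4^(3n) where ω_4 = e^(-2πi/4)
= (0)·ω_4^0 + (-1)·ω_4^3 + (0)·ω_4^6 + (-1)·ω_4^9

X[3] = 0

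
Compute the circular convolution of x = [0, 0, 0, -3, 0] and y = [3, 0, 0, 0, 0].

(x ⊛ y)[n] = Σ(m=0 to 4) x[m] · y[(n-m) mod 5]

Computing each output sample:
(x ⊛ y)[0] = 0
(x ⊛ y)[1] = 0
(x ⊛ y)[2] = 0
(x ⊛ y)[3] = -9
(x ⊛ y)[4] = 0

x ⊛ y = [0, 0, 0, -9, 0]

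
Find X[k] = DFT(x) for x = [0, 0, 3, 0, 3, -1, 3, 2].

X[k] = Σ(n=0 to 7) x[n] · ω_8^(nk)
where ω_8 = e^(-2πi/8)

Computing each X[k]:
X[0] = 10
X[1] = -0.8787+0.7071i
X[2] = -3+3i
X[3] = -5.1213+0.7071i
X[4] = 8
X[5] = -5.1213-0.7071i
X[6] = -3-3i
X[7] = -0.8787-0.7071i

X = [10, -0.8787+0.7071i, -3+3i, -5.1213+0.7071i, 8, -5.1213-0.7071i, -3-3i, -0.8787-0.7071i]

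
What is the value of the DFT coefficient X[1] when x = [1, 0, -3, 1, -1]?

X[1] = Σ(n=0 to 4) x[n] · ω_5^(1n) where ω_5 = e^(-2πi/5)
= (1)·ω_5^0 + (0)·ω_5^1 + (-3)·ω_5^2 + (1)·ω_5^3 + (-1)·ω_5^4

X[1] = 2.3090+1.4001i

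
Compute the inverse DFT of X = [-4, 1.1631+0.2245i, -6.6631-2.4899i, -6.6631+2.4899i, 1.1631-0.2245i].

x[n] = (1/5) Σ(k=0 to 4) X[k] · e^(2πikn/5)

Computing each x[n]:
x[0] = -3
x[1] = 2
x[2] = -3
x[3] = -1
x[4] = 1

x = [-3, 2, -3, -1, 1]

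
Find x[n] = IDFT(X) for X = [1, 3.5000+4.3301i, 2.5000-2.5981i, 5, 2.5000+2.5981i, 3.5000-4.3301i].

x[n] = (1/6) Σ(k=0 to 5) X[k] · e^(2πikn/6)

Computing each x[n]:
x[0] = 3
x[1] = -1
x[2] = -2
x[3] = -1
x[4] = 2
x[5] = 0

x = [3, -1, -2, -1, 2, 0]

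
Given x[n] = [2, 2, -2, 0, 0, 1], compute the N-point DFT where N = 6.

X[k] = Σ(n=0 to 5) x[n] · ω_6^(nk)
where ω_6 = e^(-2πi/6)

Computing each X[k]:
X[0] = 3
X[1] = 4.5000+0.8660i
X[2] = 1.5000-2.5981i
X[3] = -3
X[4] = 1.5000+2.5981i
X[5] = 4.5000-0.8660i

X = [3, 4.5000+0.8660i, 1.5000-2.5981i, -3, 1.5000+2.5981i, 4.5000-0.8660i]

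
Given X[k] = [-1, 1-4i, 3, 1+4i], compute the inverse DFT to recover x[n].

x[n] = (1/4) Σ(k=0 to 3) X[k] · e^(2πikn/4)

Computing each x[n]:
x[0] = 1
x[1] = 1
x[2] = 0
x[3] = -3

x = [1, 1, 0, -3]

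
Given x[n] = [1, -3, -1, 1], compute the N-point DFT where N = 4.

X[k] = Σ(n=0 to 3) x[n] · ω_4^(nk)
where ω_4 = e^(-2πi/4)

Computing each X[k]:
X[0] = -2
X[1] = 2+4i
X[2] = 2
X[3] = 2-4i

X = [-2, 2+4i, 2, 2-4i]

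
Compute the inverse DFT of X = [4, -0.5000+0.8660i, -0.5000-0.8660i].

x[n] = (1/3) Σ(k=0 to 2) X[k] · e^(2πikn/3)

Computing each x[n]:
x[0] = 1
x[1] = 1
x[2] = 2

x = [1, 1, 2]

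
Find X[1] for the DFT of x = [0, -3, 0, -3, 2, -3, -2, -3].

X[1] = Σ(n=0 to 7) x[n] · ω_8^(1n) where ω_8 = e^(-2πi/8)
= (0)·ω_8^0 + (-3)·ω_8^1 + (0)·ω_8^2 + (-3)·ω_8^3 + (2)·ω_8^4 + (-3)·ω_8^5 + (-2)·ω_8^6 + (-3)·ω_8^7

X[1] = -2-2i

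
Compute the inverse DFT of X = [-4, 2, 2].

x[n] = (1/3) Σ(k=0 to 2) X[k] · e^(2πikn/3)

Computing each x[n]:
x[0] = 0
x[1] = -2
x[2] = -2

x = [0, -2, -2]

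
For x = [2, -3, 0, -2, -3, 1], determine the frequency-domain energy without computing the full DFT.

Parseval: Σ|x[n]|² = (1/N)Σ|X[k]|², so Σ|X[k]|² = N·Σ|x[n]|² = 6·27.0000

Σ|X[k]|² = N·Σ|x[n]|² = 6·27.0000 = 162.0000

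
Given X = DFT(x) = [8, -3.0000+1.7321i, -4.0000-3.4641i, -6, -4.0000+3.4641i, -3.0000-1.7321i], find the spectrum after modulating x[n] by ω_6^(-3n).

Modulation property: DFT(ω_6^(-3n)·x[n]) = X[(k-3) mod 6], so circularly shift X by 3 positions.

X[k-3] = [-6, -4.0000+3.4641i, -3.0000-1.7321i, 8, -3.0000+1.7321i, -4.0000-3.4641i]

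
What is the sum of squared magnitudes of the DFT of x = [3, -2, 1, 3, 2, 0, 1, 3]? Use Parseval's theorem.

Parseval: Σ|x[n]|² = (1/N)Σ|X[k]|², so Σ|X[k]|² = N·Σ|x[n]|² = 8·37.0000

Σ|X[k]|² = N·Σ|x[n]|² = 8·37.0000 = 296.0000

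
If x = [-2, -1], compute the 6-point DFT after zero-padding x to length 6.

Original 2-point DFT: [-3, -1]
Zero-padded 6-point DFT provides frequency interpolation.

DFT_6([x, 0, ...]) = [-3, -2.5000+0.8660i, -1.5000+0.8660i, -1, -1.5000-0.8660i, -2.5000-0.8660i]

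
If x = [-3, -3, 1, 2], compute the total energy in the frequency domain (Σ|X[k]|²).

Parseval: Σ|x[n]|² = (1/N)Σ|X[k]|², so Σ|X[k]|² = N·Σ|x[n]|² = 4·23.0000

Σ|X[k]|² = N·Σ|x[n]|² = 4·23.0000 = 92.0000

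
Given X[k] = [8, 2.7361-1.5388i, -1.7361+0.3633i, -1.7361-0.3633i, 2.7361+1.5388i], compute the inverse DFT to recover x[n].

x[n] = (1/5) Σ(k=0 to 4) X[k] · e^(2πikn/5)

Computing each x[n]:
x[0] = 2
x[1] = 3
x[2] = 1
x[3] = 0
x[4] = 2

x = [2, 3, 1, 0, 2]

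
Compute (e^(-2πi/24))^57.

Since ω_24^24 = 1, powers reduce modulo 24.
57 mod 24 = 9
So ω_24^57 = ω_24^9 = e^(-2πi·9/24)

ω_24^57 = ω_24^9 = -0.7071-0.7071i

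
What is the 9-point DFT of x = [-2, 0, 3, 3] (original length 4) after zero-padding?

Original 4-point DFT: [4, -5+3i, -2, -5-3i]
Zero-padded 9-point DFT provides frequency interpolation.

DFT_9([x, 0, ...]) = [4, -2.9791-5.5525i, -6.3191+1.5720i, -0.5000+2.5981i, -1.2019-0.6697i, -1.2019+0.6697i, -0.5000-2.5981i, -6.3191-1.5720i, -2.9791+5.5525i]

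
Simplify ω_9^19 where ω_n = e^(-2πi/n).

Since ω_9^9 = 1, powers reduce modulo 9.
19 mod 9 = 1
So ω_9^19 = ω_9^1 = e^(-2πi·1/9)

ω_9^19 = ω_9^1 = 0.7660-0.6428i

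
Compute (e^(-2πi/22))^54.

Since ω_22^22 = 1, powers reduce modulo 22.
54 mod 22 = 10
So ω_22^54 = ω_22^10 = e^(-2πi·10/22)

ω_22^54 = ω_22^10 = -0.9595-0.2817i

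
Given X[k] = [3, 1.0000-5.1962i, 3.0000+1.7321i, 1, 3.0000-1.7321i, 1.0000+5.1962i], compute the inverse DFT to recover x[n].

x[n] = (1/6) Σ(k=0 to 5) X[k] · e^(2πikn/6)

Computing each x[n]:
x[0] = 2
x[1] = 1
x[2] = 2
x[3] = 1
x[4] = -2
x[5] = -1

x = [2, 1, 2, 1, -2, -1]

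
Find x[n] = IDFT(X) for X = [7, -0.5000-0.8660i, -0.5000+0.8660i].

x[n] = (1/3) Σ(k=0 to 2) X[k] · e^(2πikn/3)

Computing each x[n]:
x[0] = 2
x[1] = 3
x[2] = 2

x = [2, 3, 2]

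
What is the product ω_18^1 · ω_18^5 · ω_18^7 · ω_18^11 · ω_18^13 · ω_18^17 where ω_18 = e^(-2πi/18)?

The primitive 18th roots of unity are ω_18^k for k coprime to 18: k ∈ {1, 5, 7, 11, 13, 17}
Their product equals the constant term of the cyclotomic polynomial Φ_18(x) up to sign.
For n ≥ 3, the product of all primitive nth roots of unity is 1. (For n=1 it is 1; for n=2 it is -1.)

1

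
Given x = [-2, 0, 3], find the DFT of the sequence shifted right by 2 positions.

Time shift by 2: X_shifted[k] = ω_3^(2k) · X[k]
Shifted x = [0, 3, -2]

DFT(x[n-2]) = [1, -0.5000-4.3301i, -0.5000+4.3301i]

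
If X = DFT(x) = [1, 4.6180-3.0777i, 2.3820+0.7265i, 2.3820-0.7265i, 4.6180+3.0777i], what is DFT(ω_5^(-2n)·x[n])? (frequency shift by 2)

Modulation property: DFT(ω_5^(-2n)·x[n]) = X[(k-2) mod 5], so circularly shift X by 2 positions.

X[k-2] = [2.3820-0.7265i, 4.6180+3.0777i, 1, 4.6180-3.0777i, 2.3820+0.7265i]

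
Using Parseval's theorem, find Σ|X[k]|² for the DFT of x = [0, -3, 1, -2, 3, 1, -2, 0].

Parseval: Σ|x[n]|² = (1/N)Σ|X[k]|², so Σ|X[k]|² = N·Σ|x[n]|² = 8·28.0000

Σ|X[k]|² = N·Σ|x[n]|² = 8·28.0000 = 224.0000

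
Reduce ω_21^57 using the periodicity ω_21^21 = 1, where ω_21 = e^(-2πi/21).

Since ω_21^21 = 1, powers reduce modulo 21.
57 mod 21 = 15
So ω_21^57 = ω_21^15 = e^(-2πi·15/21)

ω_21^57 = ω_21^15 = -0.2225+0.9749i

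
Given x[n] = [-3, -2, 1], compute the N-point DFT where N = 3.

X[k] = Σ(n=0 to 2) x[n] · ω_3^(nk)
where ω_3 = e^(-2πi/3)

Computing each X[k]:
X[0] = -4
X[1] = -2.5000+2.5981i
X[2] = -2.5000-2.5981i

X = [-4, -2.5000+2.5981i, -2.5000-2.5981i]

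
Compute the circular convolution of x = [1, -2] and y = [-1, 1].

(x ⊛ y)[n] = Σ(m=0 to 1) x[m] · y[(n-m) mod 2]

Computing each output sample:
(x ⊛ y)[0] = -3
(x ⊛ y)[1] = 3

x ⊛ y = [-3, 3]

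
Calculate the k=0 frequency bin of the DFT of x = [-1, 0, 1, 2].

X[0] = Σ(n=0 to 3) x[n] · ω_4^0 = Σ x[n]
= (-1) + (0) + (1) + (2)

X[0] = 2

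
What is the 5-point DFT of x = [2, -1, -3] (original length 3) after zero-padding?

Original 3-point DFT: [-2, 4.0000-1.7321i, 4.0000+1.7321i]
Zero-padded 5-point DFT provides frequency interpolation.

DFT_5([x, 0, ...]) = [-2, 4.1180+2.7144i, 1.8820-2.2654i, 1.8820+2.2654i, 4.1180-2.7144i]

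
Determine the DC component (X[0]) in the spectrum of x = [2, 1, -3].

X[0] = Σ(n=0 to 2) x[n] · ω_3^0 = Σ x[n]
= (2) + (1) + (-3)

X[0] = 0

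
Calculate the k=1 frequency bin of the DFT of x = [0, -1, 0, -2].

X[1] = Σ(n=0 to 3) x[n] · ω_4^(1n) where ω_4 = e^(-2πi/4)
= (0)·ω_4^0 + (-1)·ω_4^1 + (0)·ω_4^2 + (-2)·ω_4^3

X[1] = -1i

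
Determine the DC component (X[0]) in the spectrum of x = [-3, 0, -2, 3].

X[0] = Σ(n=0 to 3) x[n] · ω_4^0 = Σ x[n]
= (-3) + (0) + (-2) + (3)

X[0] = -2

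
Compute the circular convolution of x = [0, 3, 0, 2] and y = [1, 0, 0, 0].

(x ⊛ y)[n] = Σ(m=0 to 3) x[m] · y[(n-m) mod 4]

Computing each output sample:
(x ⊛ y)[0] = 0
(x ⊛ y)[1] = 3
(x ⊛ y)[2] = 0
(x ⊛ y)[3] = 2

x ⊛ y = [0, 3, 0, 2]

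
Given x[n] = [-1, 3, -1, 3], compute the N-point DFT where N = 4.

X[k] = Σ(n=0 to 3) x[n] · ω_4^(nk)
where ω_4 = e^(-2πi/4)

Computing each X[k]:
X[0] = 4
X[1] = 0
X[2] = -8
X[3] = 0

X = [4, 0, -8, 0]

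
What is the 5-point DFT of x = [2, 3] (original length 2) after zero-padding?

Original 2-point DFT: [5, -1]
Zero-padded 5-point DFT provides frequency interpolation.

DFT_5([x, 0, ...]) = [5, 2.9271-2.8532i, -0.4271-1.7634i, -0.4271+1.7634i, 2.9271+2.8532i]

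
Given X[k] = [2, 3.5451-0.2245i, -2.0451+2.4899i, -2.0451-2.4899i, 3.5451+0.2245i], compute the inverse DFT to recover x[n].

x[n] = (1/5) Σ(k=0 to 4) X[k] · e^(2πikn/5)

Computing each x[n]:
x[0] = 1
x[1] = 1
x[2] = 0
x[3] = -2
x[4] = 2

x = [1, 1, 0, -2, 2]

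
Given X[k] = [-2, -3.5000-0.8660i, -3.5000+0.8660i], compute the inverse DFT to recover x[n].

x[n] = (1/3) Σ(k=0 to 2) X[k] · e^(2πikn/3)

Computing each x[n]:
x[0] = -3
x[1] = 1
x[2] = 0

x = [-3, 1, 0]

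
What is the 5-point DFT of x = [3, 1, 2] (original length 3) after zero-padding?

Original 3-point DFT: [6, 1.5000+0.8660i, 1.5000-0.8660i]
Zero-padded 5-point DFT provides frequency interpolation.

DFT_5([x, 0, ...]) = [6, 1.6910-2.1266i, 2.8090+1.3143i, 2.8090-1.3143i, 1.6910+2.1266i]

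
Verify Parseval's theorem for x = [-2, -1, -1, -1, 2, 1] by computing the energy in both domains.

Time domain:
Σ|x[n]|² = |-2|² + |-1|² + |-1|² + |-1|² + |2|² + |1|² = 12.0000

Frequency domain:
(1/6)Σ|X[k]|² = (1/6)(|-2|² + |-1.5000+4.3301i|² + |-3.5000-0.8660i|² + |0|² + |-3.5000+0.8660i|² + |-1.5000-4.3301i|²) = (1/6)·72.0000 = 12.0000

Both sides agree, confirming Parseval's theorem.

Σ|x[n]|² = (1/N)Σ|X[k]|² = 12.0000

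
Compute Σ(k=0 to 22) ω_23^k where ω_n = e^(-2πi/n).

Sum of all nth roots of unity equals 0 for n > 1 (geometric series with r ≠ 1).

0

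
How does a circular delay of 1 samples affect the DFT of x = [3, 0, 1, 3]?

Time shift by 1: X_shifted[k] = ω_4^(1k) · X[k]
Shifted x = [3, 3, 0, 1]

DFT(x[n-1]) = [7, 3-2i, -1, 3+2i]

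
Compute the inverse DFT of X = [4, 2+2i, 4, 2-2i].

x[n] = (1/4) Σ(k=0 to 3) X[k] · e^(2πikn/4)

Computing each x[n]:
x[0] = 3
x[1] = -1
x[2] = 1
x[3] = 1

x = [3, -1, 1, 1]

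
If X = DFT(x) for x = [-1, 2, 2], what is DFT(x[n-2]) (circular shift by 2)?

Time shift by 2: X_shifted[k] = ω_3^(2k) · X[k]
Shifted x = [2, 2, -1]

DFT(x[n-2]) = [3, 1.5000-2.5981i, 1.5000+2.5981i]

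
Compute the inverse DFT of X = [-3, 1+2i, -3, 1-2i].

x[n] = (1/4) Σ(k=0 to 3) X[k] · e^(2πikn/4)

Computing each x[n]:
x[0] = -1
x[1] = -1
x[2] = -2
x[3] = 1

x = [-1, -1, -2, 1]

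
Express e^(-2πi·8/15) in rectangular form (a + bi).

ω_15^8 = e^(-2πi·8/15)
= cos(-2π·8/15) + i·sin(-2π·8/15)
= cos(-16π/15) + i·sin(-16π/15)

ω_15^8 = cos(-16π/15) + i·sin(-16π/15) = -0.9781+0.2079i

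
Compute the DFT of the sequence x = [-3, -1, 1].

X[k] = Σ(n=0 to 2) x[n] · ω_3^(nk)
where ω_3 = e^(-2πi/3)

Computing each X[k]:
X[0] = -3
X[1] = -3.0000+1.7321i
X[2] = -3.0000-1.7321i

X = [-3, -3.0000+1.7321i, -3.0000-1.7321i]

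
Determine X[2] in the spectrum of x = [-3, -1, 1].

X[2] = Σ(n=0 to 2) x[n] · ω_3^(2n) where ω_3 = e^(-2πi/3)
= (-3)·ω_3^0 + (-1)·ω_3^2 + (1)·ω_3^4

X[2] = -3.0000-1.7321i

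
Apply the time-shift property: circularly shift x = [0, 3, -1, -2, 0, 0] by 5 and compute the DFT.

Time shift by 5: X_shifted[k] = ω_6^(5k) · X[k]
Shifted x = [3, -1, -2, 0, 0, 0]

DFT(x[n-5]) = [0, 3.5000+2.5981i, 4.5000-0.8660i, 2, 4.5000+0.8660i, 3.5000-2.5981i]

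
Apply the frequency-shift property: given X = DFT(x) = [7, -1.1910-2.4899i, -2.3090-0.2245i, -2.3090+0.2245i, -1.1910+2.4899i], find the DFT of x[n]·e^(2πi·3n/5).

Modulation property: DFT(ω_5^(-3n)·x[n]) = X[(k-3) mod 5], so circularly shift X by 3 positions.

X[k-3] = [-2.3090-0.2245i, -2.3090+0.2245i, -1.1910+2.4899i, 7, -1.1910-2.4899i]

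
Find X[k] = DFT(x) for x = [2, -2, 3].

X[k] = Σ(n=0 to 2) x[n] · ω_3^(nk)
where ω_3 = e^(-2πi/3)

Computing each X[k]:
X[0] = 3
X[1] = 1.5000+4.3301i
X[2] = 1.5000-4.3301i

X = [3, 1.5000+4.3301i, 1.5000-4.3301i]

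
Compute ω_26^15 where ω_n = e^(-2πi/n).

ω_26^15 = e^(-2πi·15/26)
= cos(-2π·15/26) + i·sin(-2π·15/26)
= cos(-30π/26) + i·sin(-30π/26)

ω_26^15 = cos(-30π/26) + i·sin(-30π/26) = -0.8855+0.4647i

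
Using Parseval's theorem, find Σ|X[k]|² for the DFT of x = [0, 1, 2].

Parseval: Σ|x[n]|² = (1/N)Σ|X[k]|², so Σ|X[k]|² = N·Σ|x[n]|² = 3·5.0000

Σ|X[k]|² = N·Σ|x[n]|² = 3·5.0000 = 15.0000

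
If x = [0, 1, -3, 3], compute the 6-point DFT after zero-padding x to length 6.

Original 4-point DFT: [1, 3+2i, -7, 3-2i]
Zero-padded 6-point DFT provides frequency interpolation.

DFT_6([x, 0, ...]) = [1, -1.0000+1.7321i, 4.0000-3.4641i, -7, 4.0000+3.4641i, -1.0000-1.7321i]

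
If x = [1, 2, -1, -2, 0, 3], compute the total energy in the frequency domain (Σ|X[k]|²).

Parseval: Σ|x[n]|² = (1/N)Σ|X[k]|², so Σ|X[k]|² = N·Σ|x[n]|² = 6·19.0000

Σ|X[k]|² = N·Σ|x[n]|² = 6·19.0000 = 114.0000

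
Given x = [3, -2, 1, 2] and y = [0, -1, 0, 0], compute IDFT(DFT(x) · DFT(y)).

(x ⊛ y)[n] = Σ(m=0 to 3) x[m] · y[(n-m) mod 4]

Computing each output sample:
(x ⊛ y)[0] = -2
(x ⊛ y)[1] = -3
(x ⊛ y)[2] = 2
(x ⊛ y)[3] = -1

x ⊛ y = [-2, -3, 2, -1]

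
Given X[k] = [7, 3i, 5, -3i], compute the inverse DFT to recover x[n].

x[n] = (1/4) Σ(k=0 to 3) X[k] · e^(2πikn/4)

Computing each x[n]:
x[0] = 3
x[1] = -1
x[2] = 3
x[3] = 2

x = [3, -1, 3, 2]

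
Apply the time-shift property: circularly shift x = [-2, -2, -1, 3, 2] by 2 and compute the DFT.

Time shift by 2: X_shifted[k] = ω_5^(2k) · X[k]
Shifted x = [3, 2, -2, -2, -1]

DFT(x[n-2]) = [0, 6.5451-2.8532i, 0.9549-1.7634i, 0.9549+1.7634i, 6.5451+2.8532i]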